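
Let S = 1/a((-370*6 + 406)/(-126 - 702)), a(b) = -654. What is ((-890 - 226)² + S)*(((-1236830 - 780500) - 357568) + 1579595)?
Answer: -215932246445523/218 ≈ -9.9052e+11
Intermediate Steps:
S = -1/654 (S = 1/(-654) = -1/654 ≈ -0.0015291)
((-890 - 226)² + S)*(((-1236830 - 780500) - 357568) + 1579595) = ((-890 - 226)² - 1/654)*(((-1236830 - 780500) - 357568) + 1579595) = ((-1116)² - 1/654)*((-2017330 - 357568) + 1579595) = (1245456 - 1/654)*(-2374898 + 1579595) = (814528223/654)*(-795303) = -215932246445523/218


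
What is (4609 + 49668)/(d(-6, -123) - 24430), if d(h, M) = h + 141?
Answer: -54277/24295 ≈ -2.2341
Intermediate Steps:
d(h, M) = 141 + h
(4609 + 49668)/(d(-6, -123) - 24430) = (4609 + 49668)/((141 - 6) - 24430) = 54277/(135 - 24430) = 54277/(-24295) = 54277*(-1/24295) = -54277/24295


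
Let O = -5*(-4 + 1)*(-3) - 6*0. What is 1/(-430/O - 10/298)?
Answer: 1341/12769 ≈ 0.10502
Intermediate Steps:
O = -45 (O = -(-15)*(-3) + 0 = -5*9 + 0 = -45 + 0 = -45)
1/(-430/O - 10/298) = 1/(-430/(-45) - 10/298) = 1/(-430*(-1/45) - 10*1/298) = 1/(86/9 - 5/149) = 1/(12769/1341) = 1341/12769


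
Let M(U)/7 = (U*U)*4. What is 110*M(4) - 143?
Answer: 49137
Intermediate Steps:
M(U) = 28*U² (M(U) = 7*((U*U)*4) = 7*(U²*4) = 7*(4*U²) = 28*U²)
110*M(4) - 143 = 110*(28*4²) - 143 = 110*(28*16) - 143 = 110*448 - 143 = 49280 - 143 = 49137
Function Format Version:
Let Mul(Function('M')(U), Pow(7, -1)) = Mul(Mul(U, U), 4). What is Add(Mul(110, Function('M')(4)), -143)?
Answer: 49137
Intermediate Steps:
Function('M')(U) = Mul(28, Pow(U, 2)) (Function('M')(U) = Mul(7, Mul(Mul(U, U), 4)) = Mul(7, Mul(Pow(U, 2), 4)) = Mul(7, Mul(4, Pow(U, 2))) = Mul(28, Pow(U, 2)))
Add(Mul(110, Function('M')(4)), -143) = Add(Mul(110, Mul(28, Pow(4, 2))), -143) = Add(Mul(110, Mul(28, 16)), -143) = Add(Mul(110, 448), -143) = Add(49280, -143) = 49137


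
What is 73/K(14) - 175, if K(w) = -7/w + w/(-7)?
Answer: -1021/5 ≈ -204.20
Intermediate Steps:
K(w) = -7/w - w/7 (K(w) = -7/w + w*(-⅐) = -7/w - w/7)
73/K(14) - 175 = 73/(-7/14 - ⅐*14) - 175 = 73/(-7*1/14 - 2) - 175 = 73/(-½ - 2) - 175 = 73/(-5/2) - 175 = 73*(-⅖) - 175 = -146/5 - 175 = -1021/5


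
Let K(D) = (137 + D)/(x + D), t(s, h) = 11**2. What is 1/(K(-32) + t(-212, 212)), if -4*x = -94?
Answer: 17/1847 ≈ 0.0092041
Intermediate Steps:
x = 47/2 (x = -1/4*(-94) = 47/2 ≈ 23.500)
t(s, h) = 121
K(D) = (137 + D)/(47/2 + D)
1/(K(-32) + t(-212, 212)) = 1/(2*(137 - 32)/(47 + 2*(-32)) + 121) = 1/(2*105/(47 - 64) + 121) = 1/(2*105/(-17) + 121) = 1/(2*(-1/17)*105 + 121) = 1/(-210/17 + 121) = 1/(1847/17) = 17/1847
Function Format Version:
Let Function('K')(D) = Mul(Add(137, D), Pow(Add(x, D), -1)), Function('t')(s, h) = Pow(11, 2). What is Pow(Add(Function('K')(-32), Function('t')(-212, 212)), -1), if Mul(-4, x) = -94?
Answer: Rational(17, 1847) ≈ 0.0092041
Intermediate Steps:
x = Rational(47, 2) (x = Mul(Rational(-1, 4), -94) = Rational(47, 2) ≈ 23.500)
Function('t')(s, h) = 121
Function('K')(D) = Mul(Pow(Add(Rational(47, 2), D), -1), Add(137, D)) (Function('K')(D) = Mul(Add(137, D), Pow(Add(Rational(47, 2), D), -1)) = Mul(Pow(Add(Rational(47, 2), D), -1), Add(137, D)))
Pow(Add(Function('K')(-32), Function('t')(-212, 212)), -1) = Pow(Add(Mul(2, Pow(Add(47, Mul(2, -32)), -1), Add(137, -32)), 121), -1) = Pow(Add(Mul(2, Pow(Add(47, -64), -1), 105), 121), -1) = Pow(Add(Mul(2, Pow(-17, -1), 105), 121), -1) = Pow(Add(Mul(2, Rational(-1, 17), 105), 121), -1) = Pow(Add(Rational(-210, 17), 121), -1) = Pow(Rational(1847, 17), -1) = Rational(17, 1847)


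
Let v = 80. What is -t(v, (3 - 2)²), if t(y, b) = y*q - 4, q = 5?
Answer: -396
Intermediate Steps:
t(y, b) = -4 + 5*y (t(y, b) = y*5 - 4 = 5*y - 4 = -4 + 5*y)
-t(v, (3 - 2)²) = -(-4 + 5*80) = -(-4 + 400) = -1*396 = -396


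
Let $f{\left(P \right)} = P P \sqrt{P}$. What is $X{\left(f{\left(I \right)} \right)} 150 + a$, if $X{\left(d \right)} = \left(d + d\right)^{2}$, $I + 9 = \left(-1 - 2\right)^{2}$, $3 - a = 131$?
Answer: $-128$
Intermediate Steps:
$a = -128$ ($a = 3 - 131 = -128$)
$I = 0$ ($I = -9 + \left(-1 - 2\right)^{2} = -9 + \left(-3\right)^{2} = -9 + 9 = 0$)
$f{\left(P \right)} = P^{\frac{5}{2}}$ ($f{\left(P \right)} = P^{2} \sqrt{P} = P^{\frac{5}{2}}$)
$X{\left(d \right)} = 4 d^{2}$ ($X{\left(d \right)} = \left(2 d\right)^{2} = 4 d^{2}$)
$X{\left(f{\left(I \right)} \right)} 150 + a = 4 \left(0^{\frac{5}{2}}\right)^{2} \cdot 150 - 128 = 4 \cdot 0^{2} \cdot 150 - 128 = 4 \cdot 0 \cdot 150 - 128 = 0 \cdot 150 - 128 = 0 - 128 = -128$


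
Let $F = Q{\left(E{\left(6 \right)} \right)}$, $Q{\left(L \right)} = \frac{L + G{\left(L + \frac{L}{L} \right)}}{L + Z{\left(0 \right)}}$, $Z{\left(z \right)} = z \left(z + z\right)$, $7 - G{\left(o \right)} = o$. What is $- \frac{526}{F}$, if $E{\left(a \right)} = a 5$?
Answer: $-2630$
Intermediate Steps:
$G{\left(o \right)} = 7 - o$
$E{\left(a \right)} = 5 a$
$Z{\left(z \right)} = 2 z^{2}$ ($Z{\left(z \right)} = z 2 z = 2 z^{2}$)
$Q{\left(L \right)} = \frac{6}{L}$ ($Q{\left(L \right)} = \frac{L - \left(-7 + L + \frac{L}{L}\right)}{L + 2 \cdot 0^{2}} = \frac{L - \left(-6 + L\right)}{L + 2 \cdot 0} = \frac{L - \left(-6 + L\right)}{L + 0} = \frac{L + \left(7 - \left(1 + L\right)\right)}{L} = \frac{L - \left(-6 + L\right)}{L} = \frac{6}{L}$)
$F = \frac{1}{5}$ ($F = \frac{6}{5 \cdot 6} = \frac{6}{30} = 6 \cdot \frac{1}{30} = \frac{1}{5} \approx 0.2$)
$- \frac{526}{F} = - 526 \frac{1}{\frac{1}{5}} = \left(-526\right) 5 = -2630$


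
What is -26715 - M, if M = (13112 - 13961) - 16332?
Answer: -9534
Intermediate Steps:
M = -17181 (M = -849 - 16332 = -17181)
-26715 - M = -26715 - 1*(-17181) = -26715 + 17181 = -9534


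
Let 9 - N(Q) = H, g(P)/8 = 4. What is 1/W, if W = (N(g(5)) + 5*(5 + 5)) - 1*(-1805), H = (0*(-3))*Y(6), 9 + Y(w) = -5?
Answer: 1/1864 ≈ 0.00053648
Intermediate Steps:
Y(w) = -14 (Y(w) = -9 - 5 = -14)
g(P) = 32 (g(P) = 8*4 = 32)
H = 0 (H = (0*(-3))*(-14) = 0*(-14) = 0)
N(Q) = 9 (N(Q) = 9 - 1*0 = 9 + 0 = 9)
W = 1864 (W = (9 + 5*(5 + 5)) - 1*(-1805) = (9 + 5*10) + 1805 = (9 + 50) + 1805 = 59 + 1805 = 1864)
1/W = 1/1864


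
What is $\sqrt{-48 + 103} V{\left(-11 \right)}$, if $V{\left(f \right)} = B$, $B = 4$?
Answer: $4 \sqrt{55} \approx 29.665$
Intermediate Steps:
$V{\left(f \right)} = 4$
$\sqrt{-48 + 103} V{\left(-11 \right)} = \sqrt{-48 + 103} \cdot 4 = \sqrt{55} \cdot 4 = 4 \sqrt{55}$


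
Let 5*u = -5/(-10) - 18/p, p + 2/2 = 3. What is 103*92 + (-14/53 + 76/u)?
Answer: 8497358/901 ≈ 9431.0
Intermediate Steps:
p = 2 (p = -1 + 3 = 2)
u = -17/10 (u = (-5/(-10) - 18/2)/5 = (-5*(-⅒) - 18*½)/5 = (½ - 9)/5 = (⅕)*(-17/2) = -17/10 ≈ -1.7000)
103*92 + (-14/53 + 76/u) = 103*92 + (-14/53 + 76/(-17/10)) = 9476 + (-14*1/53 + 76*(-10/17)) = 9476 + (-14/53 - 760/17) = 9476 - 40518/901 = 8497358/901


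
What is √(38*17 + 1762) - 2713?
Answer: -2713 + 2*√602 ≈ -2663.9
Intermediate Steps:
√(38*17 + 1762) - 2713 = √(646 + 1762) - 2713 = √2408 - 2713 = 2*√602 - 2713 = -2713 + 2*√602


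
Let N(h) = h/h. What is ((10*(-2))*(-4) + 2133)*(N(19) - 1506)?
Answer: -3330565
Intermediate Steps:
N(h) = 1
((10*(-2))*(-4) + 2133)*(N(19) - 1506) = ((10*(-2))*(-4) + 2133)*(1 - 1506) = (-20*(-4) + 2133)*(-1505) = (80 + 2133)*(-1505) = 2213*(-1505) = -3330565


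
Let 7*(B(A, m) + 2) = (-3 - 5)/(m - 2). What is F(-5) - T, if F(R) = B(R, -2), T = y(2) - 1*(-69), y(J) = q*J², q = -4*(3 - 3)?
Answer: -495/7 ≈ -70.714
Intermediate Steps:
q = 0 (q = -4*0 = 0)
y(J) = 0 (y(J) = 0*J² = 0)
T = 69 (T = 0 - 1*(-69) = 0 + 69 = 69)
B(A, m) = -2 - 8/(7*(-2 + m)) (B(A, m) = -2 + ((-3 - 5)/(m - 2))/7 = -2 + (-8/(-2 + m))/7 = -2 - 8/(7*(-2 + m)))
F(R) = -12/7 (F(R) = 2*(10 - 7*(-2))/(7*(-2 - 2)) = (2/7)*(10 + 14)/(-4) = (2/7)*(-¼)*24 = -12/7)
F(-5) - T = -12/7 - 1*69 = -12/7 - 69 = -495/7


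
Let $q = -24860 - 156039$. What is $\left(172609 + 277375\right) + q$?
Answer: $269085$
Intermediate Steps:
$q = -180899$
$\left(172609 + 277375\right) + q = \left(172609 + 277375\right) - 180899 = 449984 - 180899 = 269085$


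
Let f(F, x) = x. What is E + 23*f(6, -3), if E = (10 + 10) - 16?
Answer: -65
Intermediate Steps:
E = 4 (E = 20 - 16 = 4)
E + 23*f(6, -3) = 4 + 23*(-3) = 4 - 69 = -65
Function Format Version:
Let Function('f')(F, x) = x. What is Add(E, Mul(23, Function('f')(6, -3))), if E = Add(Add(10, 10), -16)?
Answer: -65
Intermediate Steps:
E = 4 (E = Add(20, -16) = 4)
Add(E, Mul(23, Function('f')(6, -3))) = Add(4, Mul(23, -3)) = Add(4, -69) = -65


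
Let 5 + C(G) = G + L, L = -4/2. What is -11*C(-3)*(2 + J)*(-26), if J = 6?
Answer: -22880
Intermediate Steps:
L = -2 (L = -4*1/2 = -2)
C(G) = -7 + G (C(G) = -5 + (G - 2) = -5 + (-2 + G) = -7 + G)
-11*C(-3)*(2 + J)*(-26) = -11*(-7 - 3)*(2 + 6)*(-26) = -(-110)*8*(-26) = -11*(-80)*(-26) = 880*(-26) = -22880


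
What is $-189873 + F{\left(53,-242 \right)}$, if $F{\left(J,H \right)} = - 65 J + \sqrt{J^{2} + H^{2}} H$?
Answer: $-193318 - 242 \sqrt{61373} \approx -2.5327 \cdot 10^{5}$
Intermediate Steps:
$F{\left(J,H \right)} = - 65 J + H \sqrt{H^{2} + J^{2}}$ ($F{\left(J,H \right)} = - 65 J + \sqrt{H^{2} + J^{2}} H = - 65 J + H \sqrt{H^{2} + J^{2}}$)
$-189873 + F{\left(53,-242 \right)} = -189873 - \left(3445 + 242 \sqrt{\left(-242\right)^{2} + 53^{2}}\right) = -189873 - \left(3445 + 242 \sqrt{58564 + 2809}\right) = -189873 - \left(3445 + 242 \sqrt{61373}\right) = -193318 - 242 \sqrt{61373}$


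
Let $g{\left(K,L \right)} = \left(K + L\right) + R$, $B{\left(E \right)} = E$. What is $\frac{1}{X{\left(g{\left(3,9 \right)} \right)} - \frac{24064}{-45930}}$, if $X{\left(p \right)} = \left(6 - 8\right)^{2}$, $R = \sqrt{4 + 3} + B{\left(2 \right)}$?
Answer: $\frac{22965}{103892} \approx 0.22105$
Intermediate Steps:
$R = 2 + \sqrt{7}$ ($R = \sqrt{4 + 3} + 2 = \sqrt{7} + 2 = 2 + \sqrt{7} \approx 4.6458$)
$g{\left(K,L \right)} = 2 + K + L + \sqrt{7}$ ($g{\left(K,L \right)} = \left(K + L\right) + \left(2 + \sqrt{7}\right) = 2 + K + L + \sqrt{7}$)
$X{\left(p \right)} = 4$ ($X{\left(p \right)} = \left(-2\right)^{2} = 4$)
$\frac{1}{X{\left(g{\left(3,9 \right)} \right)} - \frac{24064}{-45930}} = \frac{1}{4 - \frac{24064}{-45930}} = \frac{1}{4 - - \frac{12032}{22965}} = \frac{1}{4 + \frac{12032}{22965}} = \frac{1}{\frac{103892}{22965}} = \frac{22965}{103892}$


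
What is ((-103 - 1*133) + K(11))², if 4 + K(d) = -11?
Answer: 63001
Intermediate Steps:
K(d) = -15 (K(d) = -4 - 11 = -15)
((-103 - 1*133) + K(11))² = ((-103 - 1*133) - 15)² = ((-103 - 133) - 15)² = (-236 - 15)² = (-251)² = 63001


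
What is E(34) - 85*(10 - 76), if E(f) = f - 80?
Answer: 5564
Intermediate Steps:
E(f) = -80 + f
E(34) - 85*(10 - 76) = (-80 + 34) - 85*(10 - 76) = -46 - 85*(-66) = -46 - 1*(-5610) = -46 + 5610 = 5564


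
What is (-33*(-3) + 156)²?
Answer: 65025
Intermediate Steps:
(-33*(-3) + 156)² = (99 + 156)² = 255² = 65025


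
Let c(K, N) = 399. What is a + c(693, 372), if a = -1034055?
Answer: -1033656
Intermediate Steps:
a + c(693, 372) = -1034055 + 399 = -1033656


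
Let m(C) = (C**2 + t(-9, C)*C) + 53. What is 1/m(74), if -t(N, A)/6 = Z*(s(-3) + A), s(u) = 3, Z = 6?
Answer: -1/199599 ≈ -5.0100e-6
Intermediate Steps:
t(N, A) = -108 - 36*A (t(N, A) = -36*(3 + A) = -6*(18 + 6*A) = -108 - 36*A)
m(C) = 53 + C**2 + C*(-108 - 36*C) (m(C) = (C**2 + (-108 - 36*C)*C) + 53 = (C**2 + C*(-108 - 36*C)) + 53 = 53 + C**2 + C*(-108 - 36*C))
1/m(74) = 1/(53 - 108*74 - 35*74**2) = 1/(53 - 7992 - 35*5476) = 1/(53 - 7992 - 191660) = 1/(-199599) = -1/199599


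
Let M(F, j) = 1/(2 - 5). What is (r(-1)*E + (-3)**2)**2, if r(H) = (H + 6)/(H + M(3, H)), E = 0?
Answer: 81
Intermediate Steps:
M(F, j) = -1/3 (M(F, j) = 1/(-3) = -1/3)
r(H) = (6 + H)/(-1/3 + H) (r(H) = (H + 6)/(H - 1/3) = (6 + H)/(-1/3 + H))
(r(-1)*E + (-3)**2)**2 = ((3*(6 - 1)/(-1 + 3*(-1)))*0 + (-3)**2)**2 = ((3*5/(-1 - 3))*0 + 9)**2 = ((3*5/(-4))*0 + 9)**2 = ((3*(-1/4)*5)*0 + 9)**2 = (-15/4*0 + 9)**2 = (0 + 9)**2 = 9**2 = 81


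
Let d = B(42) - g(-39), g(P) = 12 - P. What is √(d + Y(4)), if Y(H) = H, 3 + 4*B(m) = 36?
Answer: I*√155/2 ≈ 6.225*I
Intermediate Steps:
B(m) = 33/4 (B(m) = -¾ + (¼)*36 = -¾ + 9 = 33/4)
d = -171/4 (d = 33/4 - (12 - 1*(-39)) = 33/4 - (12 + 39) = 33/4 - 1*51 = 33/4 - 51 = -171/4 ≈ -42.750)
√(d + Y(4)) = √(-171/4 + 4) = √(-155/4) = I*√155/2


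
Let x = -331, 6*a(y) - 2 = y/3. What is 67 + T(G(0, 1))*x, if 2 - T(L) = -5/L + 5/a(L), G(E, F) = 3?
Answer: 6490/3 ≈ 2163.3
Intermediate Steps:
a(y) = 1/3 + y/18 (a(y) = 1/3 + (y/3)/6 = 1/3 + y/18)
T(L) = 2 - 5/(1/3 + L/18) + 5/L (T(L) = 2 - (-5/L + 5/(1/3 + L/18)) = 2 + (-5/(1/3 + L/18) + 5/L) = 2 - 5/(1/3 + L/18) + 5/L)
67 + T(G(0, 1))*x = 67 + ((30 - 73*3 + 2*3**2)/(3*(6 + 3)))*(-331) = 67 + ((1/3)*(30 - 219 + 2*9)/9)*(-331) = 67 + ((1/3)*(1/9)*(30 - 219 + 18))*(-331) = 67 + ((1/3)*(1/9)*(-171))*(-331) = 67 - 19/3*(-331) = 67 + 6289/3 = 6490/3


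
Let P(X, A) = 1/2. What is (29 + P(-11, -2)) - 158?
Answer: -257/2 ≈ -128.50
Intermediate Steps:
P(X, A) = ½
(29 + P(-11, -2)) - 158 = (29 + ½) - 158 = 59/2 - 158 = -257/2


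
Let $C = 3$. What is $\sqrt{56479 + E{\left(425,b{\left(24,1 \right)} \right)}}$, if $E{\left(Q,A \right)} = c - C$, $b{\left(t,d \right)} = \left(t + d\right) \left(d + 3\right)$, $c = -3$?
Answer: $\sqrt{56473} \approx 237.64$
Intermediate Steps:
$b{\left(t,d \right)} = \left(3 + d\right) \left(d + t\right)$ ($b{\left(t,d \right)} = \left(d + t\right) \left(3 + d\right) = \left(3 + d\right) \left(d + t\right)$)
$E{\left(Q,A \right)} = -6$ ($E{\left(Q,A \right)} = -3 - 3 = -6$)
$\sqrt{56479 + E{\left(425,b{\left(24,1 \right)} \right)}} = \sqrt{56479 - 6} = \sqrt{56473}$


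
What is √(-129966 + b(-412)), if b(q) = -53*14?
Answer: 2*I*√32677 ≈ 361.54*I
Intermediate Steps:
b(q) = -742
√(-129966 + b(-412)) = √(-129966 - 742) = √(-130708) = 2*I*√32677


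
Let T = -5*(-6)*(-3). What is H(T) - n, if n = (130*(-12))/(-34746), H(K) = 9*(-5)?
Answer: -260855/5791 ≈ -45.045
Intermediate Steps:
T = -90 (T = 30*(-3) = -90)
H(K) = -45
n = 260/5791 (n = -1560*(-1/34746) = 260/5791 ≈ 0.044897)
H(T) - n = -45 - 1*260/5791 = -45 - 260/5791 = -260855/5791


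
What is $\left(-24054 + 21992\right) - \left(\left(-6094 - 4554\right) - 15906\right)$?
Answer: $24492$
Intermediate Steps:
$\left(-24054 + 21992\right) - \left(\left(-6094 - 4554\right) - 15906\right) = -2062 - \left(-10648 - 15906\right) = -2062 - -26554 = -2062 + 26554 = 24492$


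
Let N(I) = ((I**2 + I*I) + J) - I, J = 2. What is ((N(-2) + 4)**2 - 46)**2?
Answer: 44100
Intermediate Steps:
N(I) = 2 - I + 2*I**2 (N(I) = ((I**2 + I*I) + 2) - I = ((I**2 + I**2) + 2) - I = (2*I**2 + 2) - I = (2 + 2*I**2) - I = 2 - I + 2*I**2)
((N(-2) + 4)**2 - 46)**2 = (((2 - 1*(-2) + 2*(-2)**2) + 4)**2 - 46)**2 = (((2 + 2 + 2*4) + 4)**2 - 46)**2 = (((2 + 2 + 8) + 4)**2 - 46)**2 = ((12 + 4)**2 - 46)**2 = (16**2 - 46)**2 = (256 - 46)**2 = 210**2 = 44100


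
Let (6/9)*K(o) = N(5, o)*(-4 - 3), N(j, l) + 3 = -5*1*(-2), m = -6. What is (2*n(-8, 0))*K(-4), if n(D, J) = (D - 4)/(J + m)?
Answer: -294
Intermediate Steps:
n(D, J) = (-4 + D)/(-6 + J) (n(D, J) = (D - 4)/(J - 6) = (-4 + D)/(-6 + J))
N(j, l) = 7 (N(j, l) = -3 - 5*1*(-2) = -3 - 5*(-2) = -3 + 10 = 7)
K(o) = -147/2 (K(o) = 3*(7*(-4 - 3))/2 = 3*(7*(-7))/2 = (3/2)*(-49) = -147/2)
(2*n(-8, 0))*K(-4) = (2*((-4 - 8)/(-6 + 0)))*(-147/2) = (2*(-12/(-6)))*(-147/2) = (2*(-1/6*(-12)))*(-147/2) = (2*2)*(-147/2) = 4*(-147/2) = -294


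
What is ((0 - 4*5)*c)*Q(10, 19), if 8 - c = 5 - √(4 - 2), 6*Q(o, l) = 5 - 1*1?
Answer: -40 - 40*√2/3 ≈ -58.856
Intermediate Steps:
Q(o, l) = ⅔ (Q(o, l) = (5 - 1*1)/6 = (5 - 1)/6 = (⅙)*4 = ⅔)
c = 3 + √2 (c = 8 - (5 - √(4 - 2)) = 8 - (5 - √2) = 8 + (-5 + √2) = 3 + √2 ≈ 4.4142)
((0 - 4*5)*c)*Q(10, 19) = ((0 - 4*5)*(3 + √2))*(⅔) = ((0 - 20)*(3 + √2))*(⅔) = -20*(3 + √2)*(⅔) = (-60 - 20*√2)*(⅔) = -40 - 40*√2/3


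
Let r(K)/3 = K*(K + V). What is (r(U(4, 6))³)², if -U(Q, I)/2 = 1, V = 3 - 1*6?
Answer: 729000000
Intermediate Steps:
V = -3 (V = 3 - 6 = -3)
U(Q, I) = -2 (U(Q, I) = -2*1 = -2)
r(K) = 3*K*(-3 + K) (r(K) = 3*(K*(K - 3)) = 3*(K*(-3 + K)) = 3*K*(-3 + K))
(r(U(4, 6))³)² = ((3*(-2)*(-3 - 2))³)² = ((3*(-2)*(-5))³)² = (30³)² = 27000² = 729000000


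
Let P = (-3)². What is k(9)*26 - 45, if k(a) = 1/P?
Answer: -379/9 ≈ -42.111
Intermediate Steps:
P = 9
k(a) = ⅑ (k(a) = 1/9 = ⅑)
k(9)*26 - 45 = (⅑)*26 - 45 = 26/9 - 45 = -379/9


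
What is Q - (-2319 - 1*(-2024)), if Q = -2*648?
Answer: -1001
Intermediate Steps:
Q = -1296
Q - (-2319 - 1*(-2024)) = -1296 - (-2319 - 1*(-2024)) = -1296 - (-2319 + 2024) = -1296 - 1*(-295) = -1296 + 295 = -1001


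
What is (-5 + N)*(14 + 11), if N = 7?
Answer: 50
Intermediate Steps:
(-5 + N)*(14 + 11) = (-5 + 7)*(14 + 11) = 2*25 = 50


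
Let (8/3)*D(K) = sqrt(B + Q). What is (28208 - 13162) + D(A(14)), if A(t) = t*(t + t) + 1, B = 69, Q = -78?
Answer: 15046 + 9*I/8 ≈ 15046.0 + 1.125*I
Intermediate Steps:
A(t) = 1 + 2*t**2 (A(t) = t*(2*t) + 1 = 2*t**2 + 1 = 1 + 2*t**2)
D(K) = 9*I/8 (D(K) = 3*sqrt(69 - 78)/8 = 3*sqrt(-9)/8 = 3*(3*I)/8 = 9*I/8)
(28208 - 13162) + D(A(14)) = (28208 - 13162) + 9*I/8 = 15046 + 9*I/8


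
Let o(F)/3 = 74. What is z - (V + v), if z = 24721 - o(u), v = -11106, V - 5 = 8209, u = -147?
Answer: 27391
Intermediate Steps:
o(F) = 222 (o(F) = 3*74 = 222)
V = 8214 (V = 5 + 8209 = 8214)
z = 24499 (z = 24721 - 1*222 = 24721 - 222 = 24499)
z - (V + v) = 24499 - (8214 - 11106) = 24499 - 1*(-2892) = 24499 + 2892 = 27391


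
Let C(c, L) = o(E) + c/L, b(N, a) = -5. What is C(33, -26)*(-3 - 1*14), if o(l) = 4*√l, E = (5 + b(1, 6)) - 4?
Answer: 561/26 - 136*I ≈ 21.577 - 136.0*I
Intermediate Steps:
E = -4 (E = (5 - 5) - 4 = 0 - 4 = -4)
C(c, L) = 8*I + c/L (C(c, L) = 4*√(-4) + c/L = 4*(2*I) + c/L = 8*I + c/L)
C(33, -26)*(-3 - 1*14) = (8*I + 33/(-26))*(-3 - 1*14) = (8*I + 33*(-1/26))*(-3 - 14) = (8*I - 33/26)*(-17) = (-33/26 + 8*I)*(-17) = 561/26 - 136*I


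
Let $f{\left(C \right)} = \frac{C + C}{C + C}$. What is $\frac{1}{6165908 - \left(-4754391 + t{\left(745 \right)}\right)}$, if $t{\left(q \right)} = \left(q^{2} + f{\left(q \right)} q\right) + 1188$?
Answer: $\frac{1}{10363341} \approx 9.6494 \cdot 10^{-8}$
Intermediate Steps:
$f{\left(C \right)} = 1$ ($f{\left(C \right)} = \frac{2 C}{2 C} = 2 C \frac{1}{2 C} = 1$)
$t{\left(q \right)} = 1188 + q + q^{2}$ ($t{\left(q \right)} = \left(q^{2} + 1 q\right) + 1188 = \left(q^{2} + q\right) + 1188 = \left(q + q^{2}\right) + 1188 = 1188 + q + q^{2}$)
$\frac{1}{6165908 - \left(-4754391 + t{\left(745 \right)}\right)} = \frac{1}{6165908 + \left(4754391 - \left(1188 + 745 + 745^{2}\right)\right)} = \frac{1}{6165908 + \left(4754391 - \left(1188 + 745 + 555025\right)\right)} = \frac{1}{6165908 + \left(4754391 - 556958\right)} = \frac{1}{6165908 + 4197433} = \frac{1}{10363341}$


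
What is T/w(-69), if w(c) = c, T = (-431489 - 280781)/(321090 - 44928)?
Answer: 356135/9527589 ≈ 0.037379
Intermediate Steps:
T = -356135/138081 (T = -712270/276162 = -712270*1/276162 = -356135/138081 ≈ -2.5792)
T/w(-69) = -356135/138081/(-69) = -356135/138081*(-1/69) = 356135/9527589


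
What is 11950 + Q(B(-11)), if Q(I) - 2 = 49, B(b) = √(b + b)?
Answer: 12001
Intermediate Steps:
B(b) = √2*√b (B(b) = √(2*b) = √2*√b)
Q(I) = 51 (Q(I) = 2 + 49 = 51)
11950 + Q(B(-11)) = 11950 + 51 = 12001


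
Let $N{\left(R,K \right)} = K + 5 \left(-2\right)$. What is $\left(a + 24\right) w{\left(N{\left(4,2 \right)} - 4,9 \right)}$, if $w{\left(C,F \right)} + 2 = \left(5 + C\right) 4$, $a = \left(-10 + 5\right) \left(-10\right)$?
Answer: $-2220$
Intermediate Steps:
$N{\left(R,K \right)} = -10 + K$ ($N{\left(R,K \right)} = K - 10 = -10 + K$)
$a = 50$ ($a = \left(-5\right) \left(-10\right) = 50$)
$w{\left(C,F \right)} = 18 + 4 C$ ($w{\left(C,F \right)} = -2 + \left(5 + C\right) 4 = -2 + \left(20 + 4 C\right) = 18 + 4 C$)
$\left(a + 24\right) w{\left(N{\left(4,2 \right)} - 4,9 \right)} = \left(50 + 24\right) \left(18 + 4 \left(\left(-10 + 2\right) - 4\right)\right) = 74 \left(18 + 4 \left(-8 - 4\right)\right) = 74 \left(18 + 4 \left(-12\right)\right) = 74 \left(18 - 48\right) = 74 \left(-30\right) = -2220$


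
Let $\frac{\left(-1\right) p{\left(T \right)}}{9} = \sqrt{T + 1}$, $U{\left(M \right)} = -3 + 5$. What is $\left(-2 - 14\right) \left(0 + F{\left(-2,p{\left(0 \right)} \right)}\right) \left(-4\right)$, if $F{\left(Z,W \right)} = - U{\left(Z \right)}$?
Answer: $-128$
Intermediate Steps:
$U{\left(M \right)} = 2$
$p{\left(T \right)} = - 9 \sqrt{1 + T}$ ($p{\left(T \right)} = - 9 \sqrt{T + 1} = - 9 \sqrt{1 + T}$)
$F{\left(Z,W \right)} = -2$ ($F{\left(Z,W \right)} = \left(-1\right) 2 = -2$)
$\left(-2 - 14\right) \left(0 + F{\left(-2,p{\left(0 \right)} \right)}\right) \left(-4\right) = \left(-2 - 14\right) \left(0 - 2\right) \left(-4\right) = - 16 \left(\left(-2\right) \left(-4\right)\right) = \left(-16\right) 8 = -128$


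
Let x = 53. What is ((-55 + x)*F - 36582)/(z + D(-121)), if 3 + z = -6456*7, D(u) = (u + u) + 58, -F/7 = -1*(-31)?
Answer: 36148/45379 ≈ 0.79658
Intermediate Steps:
F = -217 (F = -(-7)*(-31) = -7*31 = -217)
D(u) = 58 + 2*u (D(u) = 2*u + 58 = 58 + 2*u)
z = -45195 (z = -3 - 6456*7 = -3 - 45192 = -45195)
((-55 + x)*F - 36582)/(z + D(-121)) = ((-55 + 53)*(-217) - 36582)/(-45195 + (58 + 2*(-121))) = (-2*(-217) - 36582)/(-45195 + (58 - 242)) = (434 - 36582)/(-45195 - 184) = -36148/(-45379) = -36148*(-1/45379) = 36148/45379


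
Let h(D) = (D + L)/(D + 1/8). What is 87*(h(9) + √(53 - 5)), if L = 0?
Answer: 6264/73 + 348*√3 ≈ 688.56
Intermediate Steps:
h(D) = D/(⅛ + D) (h(D) = (D + 0)/(D + 1/8) = D/(D + ⅛) = D/(⅛ + D))
87*(h(9) + √(53 - 5)) = 87*(8*9/(1 + 8*9) + √(53 - 5)) = 87*(8*9/(1 + 72) + √48) = 87*(8*9/73 + 4*√3) = 87*(8*9*(1/73) + 4*√3) = 87*(72/73 + 4*√3) = 6264/73 + 348*√3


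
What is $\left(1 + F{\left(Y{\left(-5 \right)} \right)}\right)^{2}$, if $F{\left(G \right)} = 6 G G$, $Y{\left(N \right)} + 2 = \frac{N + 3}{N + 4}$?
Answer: $1$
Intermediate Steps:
$Y{\left(N \right)} = -2 + \frac{3 + N}{4 + N}$ ($Y{\left(N \right)} = -2 + \frac{N + 3}{N + 4} = -2 + \frac{3 + N}{4 + N}$)
$F{\left(G \right)} = 6 G^{2}$
$\left(1 + F{\left(Y{\left(-5 \right)} \right)}\right)^{2} = \left(1 + 6 \left(\frac{-5 - -5}{4 - 5}\right)^{2}\right)^{2} = \left(1 + 6 \left(\frac{-5 + 5}{-1}\right)^{2}\right)^{2} = \left(1 + 6 \left(\left(-1\right) 0\right)^{2}\right)^{2} = \left(1 + 6 \cdot 0^{2}\right)^{2} = \left(1 + 6 \cdot 0\right)^{2} = \left(1 + 0\right)^{2} = 1^{2} = 1$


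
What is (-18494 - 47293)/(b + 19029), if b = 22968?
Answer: -21929/13999 ≈ -1.5665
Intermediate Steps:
(-18494 - 47293)/(b + 19029) = (-18494 - 47293)/(22968 + 19029) = -65787/41997 = -65787*1/41997 = -21929/13999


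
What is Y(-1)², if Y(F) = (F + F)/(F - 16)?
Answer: 4/289 ≈ 0.013841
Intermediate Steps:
Y(F) = 2*F/(-16 + F) (Y(F) = (2*F)/(-16 + F) = 2*F/(-16 + F))
Y(-1)² = (2*(-1)/(-16 - 1))² = (2*(-1)/(-17))² = (2*(-1)*(-1/17))² = (2/17)² = 4/289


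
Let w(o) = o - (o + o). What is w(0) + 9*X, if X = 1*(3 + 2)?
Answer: 45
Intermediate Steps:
X = 5 (X = 1*5 = 5)
w(o) = -o (w(o) = o - 2*o = -o)
w(0) + 9*X = -1*0 + 9*5 = 0 + 45 = 45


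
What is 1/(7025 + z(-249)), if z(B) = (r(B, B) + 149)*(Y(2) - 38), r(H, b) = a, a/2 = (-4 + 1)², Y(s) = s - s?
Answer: 1/679 ≈ 0.0014728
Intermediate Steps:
Y(s) = 0
a = 18 (a = 2*(-4 + 1)² = 2*(-3)² = 2*9 = 18)
r(H, b) = 18
z(B) = -6346 (z(B) = (18 + 149)*(0 - 38) = 167*(-38) = -6346)
1/(7025 + z(-249)) = 1/(7025 - 6346) = 1/679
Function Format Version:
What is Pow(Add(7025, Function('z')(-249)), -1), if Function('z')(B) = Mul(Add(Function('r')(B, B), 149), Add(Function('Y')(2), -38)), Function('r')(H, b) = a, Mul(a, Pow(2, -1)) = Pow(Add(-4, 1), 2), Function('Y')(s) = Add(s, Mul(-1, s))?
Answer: Rational(1, 679) ≈ 0.0014728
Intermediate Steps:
Function('Y')(s) = 0
a = 18 (a = Mul(2, Pow(Add(-4, 1), 2)) = Mul(2, Pow(-3, 2)) = Mul(2, 9) = 18)
Function('r')(H, b) = 18
Function('z')(B) = -6346 (Function('z')(B) = Mul(Add(18, 149), Add(0, -38)) = Mul(167, -38) = -6346)
Pow(Add(7025, Function('z')(-249)), -1) = Pow(Add(7025, -6346), -1) = Pow(679, -1) = Rational(1, 679)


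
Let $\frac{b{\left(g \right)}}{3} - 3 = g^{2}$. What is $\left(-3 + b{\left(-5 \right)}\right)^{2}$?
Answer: $6561$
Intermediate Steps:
$b{\left(g \right)} = 9 + 3 g^{2}$
$\left(-3 + b{\left(-5 \right)}\right)^{2} = \left(-3 + \left(9 + 3 \left(-5\right)^{2}\right)\right)^{2} = \left(-3 + \left(9 + 3 \cdot 25\right)\right)^{2} = \left(-3 + \left(9 + 75\right)\right)^{2} = \left(-3 + 84\right)^{2} = 81^{2} = 6561$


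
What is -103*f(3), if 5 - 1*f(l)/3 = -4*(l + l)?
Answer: -8961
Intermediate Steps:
f(l) = 15 + 24*l (f(l) = 15 - (-12)*(l + l) = 15 - (-12)*2*l = 15 - (-24)*l = 15 + 24*l)
-103*f(3) = -103*(15 + 24*3) = -103*(15 + 72) = -103*87 = -8961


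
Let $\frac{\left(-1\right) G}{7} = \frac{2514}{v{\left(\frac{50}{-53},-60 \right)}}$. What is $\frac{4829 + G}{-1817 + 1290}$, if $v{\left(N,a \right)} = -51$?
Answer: $- \frac{87959}{8959} \approx -9.8179$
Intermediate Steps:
$G = \frac{5866}{17}$ ($G = - 7 \frac{2514}{-51} = - 7 \cdot 2514 \left(- \frac{1}{51}\right) = \left(-7\right) \left(- \frac{838}{17}\right) = \frac{5866}{17} \approx 345.06$)
$\frac{4829 + G}{-1817 + 1290} = \frac{4829 + \frac{5866}{17}}{-1817 + 1290} = \frac{87959}{17 \left(-527\right)} = \frac{87959}{17} \left(- \frac{1}{527}\right) = - \frac{87959}{8959}$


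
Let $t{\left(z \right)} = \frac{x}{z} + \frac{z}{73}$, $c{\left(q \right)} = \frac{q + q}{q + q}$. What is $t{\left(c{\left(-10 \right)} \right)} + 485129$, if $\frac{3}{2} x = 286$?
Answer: $\frac{106285010}{219} \approx 4.8532 \cdot 10^{5}$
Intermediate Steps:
$c{\left(q \right)} = 1$ ($c{\left(q \right)} = \frac{2 q}{2 q} = 2 q \frac{1}{2 q} = 1$)
$x = \frac{572}{3}$ ($x = \frac{2}{3} \cdot 286 = \frac{572}{3} \approx 190.67$)
$t{\left(z \right)} = \frac{z}{73} + \frac{572}{3 z}$ ($t{\left(z \right)} = \frac{572}{3 z} + \frac{z}{73} = \frac{z}{73} + \frac{572}{3 z}$)
$t{\left(c{\left(-10 \right)} \right)} + 485129 = \left(\frac{1}{73} \cdot 1 + \frac{572}{3 \cdot 1}\right) + 485129 = \left(\frac{1}{73} + \frac{572}{3} \cdot 1\right) + 485129 = \left(\frac{1}{73} + \frac{572}{3}\right) + 485129 = \frac{41759}{219} + 485129 = \frac{106285010}{219}$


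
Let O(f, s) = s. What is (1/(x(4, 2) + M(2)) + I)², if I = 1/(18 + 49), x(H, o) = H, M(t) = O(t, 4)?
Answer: 5625/287296 ≈ 0.019579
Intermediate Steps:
M(t) = 4
I = 1/67 ≈ 0.014925
(1/(x(4, 2) + M(2)) + I)² = (1/(4 + 4) + 1/67)² = (1/8 + 1/67)² = (⅛ + 1/67)² = (75/536)² = 5625/287296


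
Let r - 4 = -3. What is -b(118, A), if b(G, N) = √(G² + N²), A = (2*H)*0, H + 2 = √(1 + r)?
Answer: -118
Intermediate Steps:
r = 1 (r = 4 - 3 = 1)
H = -2 + √2 (H = -2 + √(1 + 1) = -2 + √2 ≈ -0.58579)
A = 0 (A = (2*(-2 + √2))*0 = (-4 + 2*√2)*0 = 0)
-b(118, A) = -√(118² + 0²) = -√(13924 + 0) = -√13924 = -1*118 = -118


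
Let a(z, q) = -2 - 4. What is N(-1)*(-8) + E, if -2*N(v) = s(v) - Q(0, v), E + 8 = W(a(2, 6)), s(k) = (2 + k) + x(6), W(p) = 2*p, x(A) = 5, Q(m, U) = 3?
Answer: -8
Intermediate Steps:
a(z, q) = -6
s(k) = 7 + k (s(k) = (2 + k) + 5 = 7 + k)
E = -20 (E = -8 + 2*(-6) = -8 - 12 = -20)
N(v) = -2 - v/2 (N(v) = -((7 + v) - 1*3)/2 = -((7 + v) - 3)/2 = -(4 + v)/2 = -2 - v/2)
N(-1)*(-8) + E = (-2 - ½*(-1))*(-8) - 20 = (-2 + ½)*(-8) - 20 = -3/2*(-8) - 20 = 12 - 20 = -8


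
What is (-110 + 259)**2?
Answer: 22201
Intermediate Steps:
(-110 + 259)**2 = 149**2 = 22201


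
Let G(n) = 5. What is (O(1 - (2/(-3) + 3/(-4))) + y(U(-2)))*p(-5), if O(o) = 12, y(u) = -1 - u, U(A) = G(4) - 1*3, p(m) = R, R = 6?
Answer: 54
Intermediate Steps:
p(m) = 6
U(A) = 2 (U(A) = 5 - 1*3 = 5 - 3 = 2)
(O(1 - (2/(-3) + 3/(-4))) + y(U(-2)))*p(-5) = (12 + (-1 - 1*2))*6 = (12 + (-1 - 2))*6 = (12 - 3)*6 = 9*6 = 54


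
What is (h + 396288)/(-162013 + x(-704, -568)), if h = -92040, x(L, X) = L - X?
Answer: -304248/162149 ≈ -1.8763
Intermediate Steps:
(h + 396288)/(-162013 + x(-704, -568)) = (-92040 + 396288)/(-162013 + (-704 - 1*(-568))) = 304248/(-162013 + (-704 + 568)) = 304248/(-162013 - 136) = 304248/(-162149) = 304248*(-1/162149) = -304248/162149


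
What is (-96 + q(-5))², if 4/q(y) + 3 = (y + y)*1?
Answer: 1567504/169 ≈ 9275.2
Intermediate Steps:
q(y) = 4/(-3 + 2*y) (q(y) = 4/(-3 + (y + y)*1) = 4/(-3 + (2*y)*1) = 4/(-3 + 2*y))
(-96 + q(-5))² = (-96 + 4/(-3 + 2*(-5)))² = (-96 + 4/(-3 - 10))² = (-96 + 4/(-13))² = (-96 + 4*(-1/13))² = (-96 - 4/13)² = (-1252/13)² = 1567504/169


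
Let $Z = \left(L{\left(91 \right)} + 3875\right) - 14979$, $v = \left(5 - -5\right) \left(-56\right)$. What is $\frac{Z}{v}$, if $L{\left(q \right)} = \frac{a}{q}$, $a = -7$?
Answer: $\frac{144353}{7280} \approx 19.829$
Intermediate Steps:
$L{\left(q \right)} = - \frac{7}{q}$
$v = -560$ ($v = \left(5 + 5\right) \left(-56\right) = 10 \left(-56\right) = -560$)
$Z = - \frac{144353}{13}$ ($Z = \left(- \frac{7}{91} + 3875\right) - 14979 = \left(\left(-7\right) \frac{1}{91} + 3875\right) - 14979 = \left(- \frac{1}{13} + 3875\right) - 14979 = \frac{50374}{13} - 14979 = - \frac{144353}{13} \approx -11104.0$)
$\frac{Z}{v} = - \frac{144353}{13 \left(-560\right)} = \left(- \frac{144353}{13}\right) \left(- \frac{1}{560}\right) = \frac{144353}{7280}$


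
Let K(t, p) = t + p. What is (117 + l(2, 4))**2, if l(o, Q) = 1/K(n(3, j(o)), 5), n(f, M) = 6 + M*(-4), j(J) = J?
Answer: 123904/9 ≈ 13767.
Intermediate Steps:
n(f, M) = 6 - 4*M
K(t, p) = p + t
l(o, Q) = 1/(11 - 4*o) (l(o, Q) = 1/(5 + (6 - 4*o)) = 1/(11 - 4*o))
(117 + l(2, 4))**2 = (117 - 1/(-11 + 4*2))**2 = (117 - 1/(-11 + 8))**2 = (117 - 1/(-3))**2 = (117 - 1*(-1/3))**2 = (117 + 1/3)**2 = (352/3)**2 = 123904/9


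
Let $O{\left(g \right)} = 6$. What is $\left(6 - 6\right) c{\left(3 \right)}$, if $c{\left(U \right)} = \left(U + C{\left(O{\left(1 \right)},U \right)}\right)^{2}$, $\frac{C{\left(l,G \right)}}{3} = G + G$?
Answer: $0$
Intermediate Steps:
$C{\left(l,G \right)} = 6 G$ ($C{\left(l,G \right)} = 3 \left(G + G\right) = 3 \cdot 2 G = 6 G$)
$c{\left(U \right)} = 49 U^{2}$ ($c{\left(U \right)} = \left(U + 6 U\right)^{2} = \left(7 U\right)^{2} = 49 U^{2}$)
$\left(6 - 6\right) c{\left(3 \right)} = \left(6 - 6\right) 49 \cdot 3^{2} = 0 \cdot 49 \cdot 9 = 0 \cdot 441 = 0$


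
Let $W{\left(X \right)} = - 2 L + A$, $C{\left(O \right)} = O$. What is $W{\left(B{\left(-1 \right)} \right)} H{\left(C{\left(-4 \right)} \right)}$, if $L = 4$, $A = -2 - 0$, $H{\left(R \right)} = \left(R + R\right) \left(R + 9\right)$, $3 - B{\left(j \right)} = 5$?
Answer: $400$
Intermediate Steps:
$B{\left(j \right)} = -2$ ($B{\left(j \right)} = 3 - 5 = -2$)
$H{\left(R \right)} = 2 R \left(9 + R\right)$
$A = -2$ ($A = -2 + 0 = -2$)
$W{\left(X \right)} = -10$ ($W{\left(X \right)} = \left(-2\right) 4 - 2 = -8 - 2 = -10$)
$W{\left(B{\left(-1 \right)} \right)} H{\left(C{\left(-4 \right)} \right)} = - 10 \cdot 2 \left(-4\right) \left(9 - 4\right) = - 10 \cdot 2 \left(-4\right) 5 = \left(-10\right) \left(-40\right) = 400$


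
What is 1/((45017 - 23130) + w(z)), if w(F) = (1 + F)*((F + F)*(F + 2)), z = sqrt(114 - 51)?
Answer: 4453/98933105 - 78*sqrt(7)/98933105 ≈ 4.2924e-5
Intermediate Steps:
z = 3*sqrt(7) (z = sqrt(63) = 3*sqrt(7) ≈ 7.9373)
w(F) = 2*F*(1 + F)*(2 + F) (w(F) = (1 + F)*((2*F)*(2 + F)) = (1 + F)*(2*F*(2 + F)) = 2*F*(1 + F)*(2 + F))
1/((45017 - 23130) + w(z)) = 1/((45017 - 23130) + 2*(3*sqrt(7))*(2 + (3*sqrt(7))**2 + 3*(3*sqrt(7)))) = 1/(21887 + 2*(3*sqrt(7))*(2 + 63 + 9*sqrt(7))) = 1/(21887 + 2*(3*sqrt(7))*(65 + 9*sqrt(7))) = 1/(21887 + 6*sqrt(7)*(65 + 9*sqrt(7)))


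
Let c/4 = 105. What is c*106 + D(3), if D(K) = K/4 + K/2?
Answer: 178089/4 ≈ 44522.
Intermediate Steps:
c = 420 (c = 4*105 = 420)
D(K) = 3*K/4 (D(K) = K*(¼) + K*(½) = K/4 + K/2 = 3*K/4)
c*106 + D(3) = 420*106 + (¾)*3 = 44520 + 9/4 = 178089/4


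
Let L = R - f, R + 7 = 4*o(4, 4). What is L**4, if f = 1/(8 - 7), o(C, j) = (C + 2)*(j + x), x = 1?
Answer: 157351936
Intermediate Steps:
o(C, j) = (1 + j)*(2 + C) (o(C, j) = (C + 2)*(j + 1) = (2 + C)*(1 + j) = (1 + j)*(2 + C))
f = 1 (f = 1/1 = 1)
R = 113 (R = -7 + 4*(2 + 4 + 2*4 + 4*4) = -7 + 4*(2 + 4 + 8 + 16) = -7 + 4*30 = -7 + 120 = 113)
L = 112 (L = 113 - 1*1 = 113 - 1 = 112)
L**4 = 112**4 = 157351936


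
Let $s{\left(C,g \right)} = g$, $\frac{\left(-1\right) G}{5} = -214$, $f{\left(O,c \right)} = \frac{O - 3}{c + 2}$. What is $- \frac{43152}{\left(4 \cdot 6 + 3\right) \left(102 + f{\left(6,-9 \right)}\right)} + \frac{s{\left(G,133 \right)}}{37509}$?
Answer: $- \frac{1258618375}{80006697} \approx -15.731$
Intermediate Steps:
$f{\left(O,c \right)} = \frac{-3 + O}{2 + c}$
$G = 1070$ ($G = \left(-5\right) \left(-214\right) = 1070$)
$- \frac{43152}{\left(4 \cdot 6 + 3\right) \left(102 + f{\left(6,-9 \right)}\right)} + \frac{s{\left(G,133 \right)}}{37509} = - \frac{43152}{\left(4 \cdot 6 + 3\right) \left(102 + \frac{-3 + 6}{2 - 9}\right)} + \frac{133}{37509} = - \frac{43152}{\left(24 + 3\right) \left(102 + \frac{1}{-7} \cdot 3\right)} + 133 \cdot \frac{1}{37509} = - \frac{43152}{27 \left(102 - \frac{3}{7}\right)} + \frac{133}{37509} = - \frac{43152}{27 \cdot \frac{711}{7}} + \frac{133}{37509} = - \frac{43152}{\frac{19197}{7}} + \frac{133}{37509} = \left(-43152\right) \frac{7}{19197} + \frac{133}{37509} = - \frac{100688}{6399} + \frac{133}{37509} = - \frac{1258618375}{80006697}$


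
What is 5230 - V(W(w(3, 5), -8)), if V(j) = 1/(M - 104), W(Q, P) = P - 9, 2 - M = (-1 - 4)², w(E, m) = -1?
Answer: 664211/127 ≈ 5230.0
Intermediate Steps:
M = -23 (M = 2 - (-1 - 4)² = 2 - 1*(-5)² = 2 - 1*25 = 2 - 25 = -23)
W(Q, P) = -9 + P
V(j) = -1/127 (V(j) = 1/(-23 - 104) = 1/(-127) = -1/127)
5230 - V(W(w(3, 5), -8)) = 5230 - 1*(-1/127) = 5230 + 1/127 = 664211/127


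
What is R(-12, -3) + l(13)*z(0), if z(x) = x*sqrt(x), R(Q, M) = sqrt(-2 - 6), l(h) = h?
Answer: 2*I*sqrt(2) ≈ 2.8284*I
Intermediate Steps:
R(Q, M) = 2*I*sqrt(2) (R(Q, M) = sqrt(-8) = 2*I*sqrt(2))
z(x) = x**(3/2)
R(-12, -3) + l(13)*z(0) = 2*I*sqrt(2) + 13*0**(3/2) = 2*I*sqrt(2) + 13*0 = 2*I*sqrt(2) + 0 = 2*I*sqrt(2)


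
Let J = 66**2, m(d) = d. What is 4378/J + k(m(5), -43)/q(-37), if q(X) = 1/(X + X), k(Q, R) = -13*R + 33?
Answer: -8673785/198 ≈ -43807.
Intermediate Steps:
k(Q, R) = 33 - 13*R
J = 4356
q(X) = 1/(2*X)
4378/J + k(m(5), -43)/q(-37) = 4378/4356 + (33 - 13*(-43))/(((1/2)/(-37))) = 4378*(1/4356) + (33 + 559)/(((1/2)*(-1/37))) = 199/198 + 592/(-1/74) = 199/198 + 592*(-74) = 199/198 - 43808 = -8673785/198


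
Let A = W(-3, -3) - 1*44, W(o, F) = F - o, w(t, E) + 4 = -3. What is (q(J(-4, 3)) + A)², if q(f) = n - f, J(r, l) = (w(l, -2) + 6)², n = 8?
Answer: 1369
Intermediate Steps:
w(t, E) = -7 (w(t, E) = -4 - 3 = -7)
J(r, l) = 1 (J(r, l) = (-7 + 6)² = (-1)² = 1)
q(f) = 8 - f
A = -44 (A = (-3 - 1*(-3)) - 1*44 = (-3 + 3) - 44 = 0 - 44 = -44)
(q(J(-4, 3)) + A)² = ((8 - 1*1) - 44)² = ((8 - 1) - 44)² = (7 - 44)² = (-37)² = 1369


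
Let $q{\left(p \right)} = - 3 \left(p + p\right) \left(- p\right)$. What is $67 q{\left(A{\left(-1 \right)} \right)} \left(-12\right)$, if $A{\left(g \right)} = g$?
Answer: $-4824$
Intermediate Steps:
$q{\left(p \right)} = 6 p^{2}$ ($q{\left(p \right)} = - 3 \cdot 2 p \left(- p\right) = - 6 p \left(- p\right) = 6 p^{2}$)
$67 q{\left(A{\left(-1 \right)} \right)} \left(-12\right) = 67 \cdot 6 \left(-1\right)^{2} \left(-12\right) = 67 \cdot 6 \cdot 1 \left(-12\right) = 67 \cdot 6 \left(-12\right) = 402 \left(-12\right) = -4824$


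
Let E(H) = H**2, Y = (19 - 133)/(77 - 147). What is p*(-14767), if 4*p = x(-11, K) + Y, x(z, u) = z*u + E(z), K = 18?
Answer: 19477673/70 ≈ 2.7825e+5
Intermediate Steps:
Y = 57/35 (Y = -114/(-70) = -114*(-1/70) = 57/35 ≈ 1.6286)
x(z, u) = z**2 + u*z (x(z, u) = z*u + z**2 = u*z + z**2 = z**2 + u*z)
p = -1319/70 (p = (-11*(18 - 11) + 57/35)/4 = (-11*7 + 57/35)/4 = (-77 + 57/35)/4 = (1/4)*(-2638/35) = -1319/70 ≈ -18.843)
p*(-14767) = -1319/70*(-14767) = 19477673/70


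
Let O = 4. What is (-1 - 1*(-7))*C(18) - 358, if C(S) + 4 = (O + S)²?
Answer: 2522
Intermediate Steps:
C(S) = -4 + (4 + S)²
(-1 - 1*(-7))*C(18) - 358 = (-1 - 1*(-7))*(-4 + (4 + 18)²) - 358 = (-1 + 7)*(-4 + 22²) - 358 = 6*(-4 + 484) - 358 = 6*480 - 358 = 2880 - 358 = 2522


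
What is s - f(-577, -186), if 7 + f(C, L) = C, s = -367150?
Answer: -366566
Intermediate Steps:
f(C, L) = -7 + C
s - f(-577, -186) = -367150 - (-7 - 577) = -367150 - 1*(-584) = -367150 + 584 = -366566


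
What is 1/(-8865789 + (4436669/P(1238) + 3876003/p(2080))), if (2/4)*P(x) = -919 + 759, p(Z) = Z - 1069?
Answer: -107840/957168402893 ≈ -1.1267e-7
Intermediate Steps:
p(Z) = -1069 + Z
P(x) = -320 (P(x) = 2*(-919 + 759) = 2*(-160) = -320)
1/(-8865789 + (4436669/P(1238) + 3876003/p(2080))) = 1/(-8865789 + (4436669/(-320) + 3876003/(-1069 + 2080))) = 1/(-8865789 + (4436669*(-1/320) + 3876003/1011)) = 1/(-8865789 + (-4436669/320 + 3876003*(1/1011))) = 1/(-8865789 + (-4436669/320 + 1292001/337)) = 1/(-8865789 - 1081717133/107840) = 1/(-957168402893/107840) = -107840/957168402893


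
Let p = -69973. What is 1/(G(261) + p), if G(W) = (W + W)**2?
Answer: 1/202511 ≈ 4.9380e-6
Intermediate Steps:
G(W) = 4*W**2 (G(W) = (2*W)**2 = 4*W**2)
1/(G(261) + p) = 1/(4*261**2 - 69973) = 1/(4*68121 - 69973) = 1/(272484 - 69973) = 1/202511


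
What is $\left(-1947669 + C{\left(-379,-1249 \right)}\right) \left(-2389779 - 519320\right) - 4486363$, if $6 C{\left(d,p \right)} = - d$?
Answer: $\frac{33994642174687}{6} \approx 5.6658 \cdot 10^{12}$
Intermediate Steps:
$C{\left(d,p \right)} = - \frac{d}{6}$ ($C{\left(d,p \right)} = \frac{\left(-1\right) d}{6} = - \frac{d}{6}$)
$\left(-1947669 + C{\left(-379,-1249 \right)}\right) \left(-2389779 - 519320\right) - 4486363 = \left(-1947669 - - \frac{379}{6}\right) \left(-2389779 - 519320\right) - 4486363 = \left(-1947669 + \frac{379}{6}\right) \left(-2909099\right) - 4486363 = \left(- \frac{11685635}{6}\right) \left(-2909099\right) - 4486363 = \frac{33994669092865}{6} - 4486363 = \frac{33994642174687}{6}$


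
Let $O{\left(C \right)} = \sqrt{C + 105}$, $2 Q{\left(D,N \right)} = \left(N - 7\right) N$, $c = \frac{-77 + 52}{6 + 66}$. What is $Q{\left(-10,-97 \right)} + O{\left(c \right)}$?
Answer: $5044 + \frac{\sqrt{15070}}{12} \approx 5054.2$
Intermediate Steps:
$c = - \frac{25}{72} \approx -0.34722$
$Q{\left(D,N \right)} = \frac{N \left(-7 + N\right)}{2}$ ($Q{\left(D,N \right)} = \frac{\left(N - 7\right) N}{2} = \frac{\left(-7 + N\right) N}{2} = \frac{N \left(-7 + N\right)}{2}$)
$O{\left(C \right)} = \sqrt{105 + C}$
$Q{\left(-10,-97 \right)} + O{\left(c \right)} = \frac{1}{2} \left(-97\right) \left(-7 - 97\right) + \sqrt{105 - \frac{25}{72}} = \frac{1}{2} \left(-97\right) \left(-104\right) + \sqrt{\frac{7535}{72}} = 5044 + \frac{\sqrt{15070}}{12}$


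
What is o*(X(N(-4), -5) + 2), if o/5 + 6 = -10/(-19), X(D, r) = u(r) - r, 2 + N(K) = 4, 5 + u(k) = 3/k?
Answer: -728/19 ≈ -38.316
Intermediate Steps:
u(k) = -5 + 3/k
N(K) = 2 (N(K) = -2 + 4 = 2)
X(D, r) = -5 - r + 3/r (X(D, r) = (-5 + 3/r) - r = -5 - r + 3/r)
o = -520/19 (o = -30 + 5*(-10/(-19)) = -30 + 5*(-10*(-1/19)) = -30 + 5*(10/19) = -30 + 50/19 = -520/19 ≈ -27.368)
o*(X(N(-4), -5) + 2) = -520*((-5 - 1*(-5) + 3/(-5)) + 2)/19 = -520*((-5 + 5 + 3*(-⅕)) + 2)/19 = -520*((-5 + 5 - ⅗) + 2)/19 = -520*(-⅗ + 2)/19 = -520/19*7/5 = -728/19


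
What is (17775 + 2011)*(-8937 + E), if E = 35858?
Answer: 532658906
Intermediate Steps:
(17775 + 2011)*(-8937 + E) = (17775 + 2011)*(-8937 + 35858) = 19786*26921 = 532658906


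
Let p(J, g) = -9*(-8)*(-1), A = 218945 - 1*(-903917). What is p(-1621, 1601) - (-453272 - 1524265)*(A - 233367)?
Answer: 1759009273743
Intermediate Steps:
A = 1122862 (A = 218945 + 903917 = 1122862)
p(J, g) = -72 (p(J, g) = 72*(-1) = -72)
p(-1621, 1601) - (-453272 - 1524265)*(A - 233367) = -72 - (-453272 - 1524265)*(1122862 - 233367) = -72 - (-1977537)*889495 = -72 - 1*(-1759009273815) = -72 + 1759009273815 = 1759009273743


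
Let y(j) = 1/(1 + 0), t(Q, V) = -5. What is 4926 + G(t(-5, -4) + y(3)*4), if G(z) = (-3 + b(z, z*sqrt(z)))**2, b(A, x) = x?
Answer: 4934 + 6*I ≈ 4934.0 + 6.0*I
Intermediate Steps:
y(j) = 1 (y(j) = 1/1 = 1)
G(z) = (-3 + z**(3/2))**2 (G(z) = (-3 + z*sqrt(z))**2 = (-3 + z**(3/2))**2)
4926 + G(t(-5, -4) + y(3)*4) = 4926 + (-3 + (-5 + 1*4)**(3/2))**2 = 4926 + (-3 + (-5 + 4)**(3/2))**2 = 4926 + (-3 + (-1)**(3/2))**2 = 4926 + (-3 - I)**2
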